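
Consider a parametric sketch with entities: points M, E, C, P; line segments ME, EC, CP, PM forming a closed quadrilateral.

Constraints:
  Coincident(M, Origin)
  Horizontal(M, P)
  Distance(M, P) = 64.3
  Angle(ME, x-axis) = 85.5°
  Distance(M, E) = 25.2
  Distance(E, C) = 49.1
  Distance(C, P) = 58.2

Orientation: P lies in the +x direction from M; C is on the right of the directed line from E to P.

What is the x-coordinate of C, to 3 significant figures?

10.9

M is at the origin; M and P share the same y with |MP| = 64.3 and P in +x, so P = (64.3, 0). ME runs at 85.5° with |ME| = 25.2, so E = (1.98, 25.1). C is determined by |EC| = 49.1 and |CP| = 58.2 together: it lies at the intersection of circle(E, 49.1) and circle(P, 58.2). With |EP| = 67.2, the foot of the radical line on EP is 26.3 from E and the perpendicular offset is √(49.1² − 26.3²) = 41.4. Taking the right-of-EP solution: C = (10.9, -23.2).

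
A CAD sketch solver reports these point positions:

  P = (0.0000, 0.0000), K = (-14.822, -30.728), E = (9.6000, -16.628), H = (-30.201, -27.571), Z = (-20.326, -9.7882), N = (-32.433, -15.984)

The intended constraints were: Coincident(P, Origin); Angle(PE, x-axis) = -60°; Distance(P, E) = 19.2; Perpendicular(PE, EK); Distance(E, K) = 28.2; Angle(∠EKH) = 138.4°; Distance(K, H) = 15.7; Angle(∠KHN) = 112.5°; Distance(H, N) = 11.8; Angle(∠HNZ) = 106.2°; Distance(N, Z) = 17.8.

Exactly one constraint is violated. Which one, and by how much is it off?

Distance(N, Z) = 17.8 — off by 4.20.

P = (0.00, 0.00) ✓; PE at -60.00° ✓; |PE| = 19.20 ✓; ∠(PE, EK) = 90.00° ✓; |EK| = 28.20 ✓; ∠EKH = 138.4° ✓; |KH| = 15.70 ✓; ∠KHN = 112.5° ✓; |HN| = 11.80 ✓; ∠HNZ = 106.2° ✓; |NZ| = 13.60 ✗.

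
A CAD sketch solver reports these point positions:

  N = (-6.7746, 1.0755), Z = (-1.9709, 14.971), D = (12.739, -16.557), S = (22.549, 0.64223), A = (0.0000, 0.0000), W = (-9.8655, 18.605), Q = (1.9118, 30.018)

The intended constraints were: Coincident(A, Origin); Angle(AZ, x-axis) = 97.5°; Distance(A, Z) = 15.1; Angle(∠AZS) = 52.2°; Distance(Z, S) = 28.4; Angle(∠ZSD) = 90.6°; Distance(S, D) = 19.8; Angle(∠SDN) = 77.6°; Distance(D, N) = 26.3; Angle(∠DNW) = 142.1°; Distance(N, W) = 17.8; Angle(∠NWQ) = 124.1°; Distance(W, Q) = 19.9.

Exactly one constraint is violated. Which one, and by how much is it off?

Distance(W, Q) = 19.9 — off by 3.50.

A = (0.00, 0.00) ✓; AZ at 97.50° ✓; |AZ| = 15.10 ✓; ∠AZS = 52.20° ✓; |ZS| = 28.40 ✓; ∠ZSD = 90.60° ✓; |SD| = 19.80 ✓; ∠SDN = 77.60° ✓; |DN| = 26.30 ✓; ∠DNW = 142.1° ✓; |NW| = 17.80 ✓; ∠NWQ = 124.1° ✓; |WQ| = 16.40 ✗.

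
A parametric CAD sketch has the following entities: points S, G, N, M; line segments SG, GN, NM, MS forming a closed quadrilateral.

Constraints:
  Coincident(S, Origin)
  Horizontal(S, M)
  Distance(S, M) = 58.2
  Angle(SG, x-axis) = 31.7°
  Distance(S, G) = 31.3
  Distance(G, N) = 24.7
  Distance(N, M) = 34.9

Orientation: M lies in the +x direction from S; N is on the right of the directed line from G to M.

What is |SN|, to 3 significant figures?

25.6

Checks: |GN| = 24.70 ✓; |NM| = 34.90 ✓.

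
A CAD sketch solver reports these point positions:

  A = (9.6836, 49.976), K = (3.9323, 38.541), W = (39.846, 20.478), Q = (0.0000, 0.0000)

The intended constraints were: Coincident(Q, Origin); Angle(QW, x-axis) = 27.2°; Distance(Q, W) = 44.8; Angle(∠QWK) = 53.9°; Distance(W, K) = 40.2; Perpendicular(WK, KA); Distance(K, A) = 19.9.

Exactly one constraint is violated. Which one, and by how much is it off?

Distance(K, A) = 19.9 — off by 7.10.

Q = (0.00, 0.00) ✓; QW at 27.20° ✓; |QW| = 44.80 ✓; ∠QWK = 53.90° ✓; |WK| = 40.20 ✓; ∠(WK, KA) = 90.00° ✓; |KA| = 12.80 ✗.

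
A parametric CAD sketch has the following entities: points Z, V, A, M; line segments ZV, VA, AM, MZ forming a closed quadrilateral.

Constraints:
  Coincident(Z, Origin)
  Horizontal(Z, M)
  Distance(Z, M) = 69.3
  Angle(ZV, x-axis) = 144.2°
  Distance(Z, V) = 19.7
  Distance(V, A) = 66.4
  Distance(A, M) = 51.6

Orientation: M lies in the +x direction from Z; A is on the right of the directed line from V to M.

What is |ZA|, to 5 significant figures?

47.020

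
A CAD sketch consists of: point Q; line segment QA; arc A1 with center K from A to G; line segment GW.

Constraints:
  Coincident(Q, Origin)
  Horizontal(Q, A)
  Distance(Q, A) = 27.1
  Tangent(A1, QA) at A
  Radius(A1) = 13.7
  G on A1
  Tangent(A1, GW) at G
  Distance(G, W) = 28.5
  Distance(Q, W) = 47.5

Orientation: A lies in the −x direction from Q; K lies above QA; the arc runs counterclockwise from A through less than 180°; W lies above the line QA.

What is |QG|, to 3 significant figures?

20.8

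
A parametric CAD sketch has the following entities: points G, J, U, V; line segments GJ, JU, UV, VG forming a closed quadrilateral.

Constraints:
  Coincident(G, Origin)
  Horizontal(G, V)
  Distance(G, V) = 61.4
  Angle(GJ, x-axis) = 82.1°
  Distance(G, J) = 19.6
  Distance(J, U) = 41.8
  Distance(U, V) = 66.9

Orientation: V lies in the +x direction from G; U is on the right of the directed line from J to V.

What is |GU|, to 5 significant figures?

22.219

Checks: |JU| = 41.80 ✓; |UV| = 66.90 ✓.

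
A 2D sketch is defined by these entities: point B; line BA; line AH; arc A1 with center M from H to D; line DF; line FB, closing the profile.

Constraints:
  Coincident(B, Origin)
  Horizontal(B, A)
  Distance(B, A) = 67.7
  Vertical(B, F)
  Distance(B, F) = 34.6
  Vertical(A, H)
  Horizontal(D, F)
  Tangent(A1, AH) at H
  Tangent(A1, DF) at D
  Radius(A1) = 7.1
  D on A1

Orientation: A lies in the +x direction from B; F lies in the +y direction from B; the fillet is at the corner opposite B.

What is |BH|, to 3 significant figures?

73.1

B is at the origin; BA is horizontal with |BA| = 67.7 and A on the +x side, so A = (67.7, 0.00). BF is vertical with |BF| = 34.6 and F on the +y side, so F = (0.00, 34.6). The virtual corner opposite B is at (67.7, 34.6). The tangent condition forces MH to be normal to AH and tangency of A1 to DF means the radius MD is perpendicular to DF, with radius 7.1, so the center M sits 7.1 in from both sides at M = (60.6, 27.5). That places the tangent points at H = (67.7, 27.5) on AH and D = (60.6, 34.6) on DF. Then |BH| = |H − B| = 73.1.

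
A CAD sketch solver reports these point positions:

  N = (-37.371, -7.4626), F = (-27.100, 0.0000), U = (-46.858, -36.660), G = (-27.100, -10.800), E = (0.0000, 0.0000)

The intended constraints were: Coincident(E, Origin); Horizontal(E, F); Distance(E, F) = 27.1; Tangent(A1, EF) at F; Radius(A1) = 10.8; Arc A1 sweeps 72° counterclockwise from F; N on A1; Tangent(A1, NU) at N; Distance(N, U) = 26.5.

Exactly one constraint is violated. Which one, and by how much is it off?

Distance(N, U) = 26.5 — off by 4.20.

E = (0.00, 0.00) ✓; E.y = 0.00, F.y = 0.00 ✓; |EF| = 27.10 ✓; ∠(GF, FE) = 90.00° ✓; |GF| = 10.80 ✓; bearing(G→N) − bearing(G→F) = 72.00° ✓; |GN| = 10.80 ✓; ∠(GN, NU) = 90.00° ✓; |NU| = 30.70 ✗.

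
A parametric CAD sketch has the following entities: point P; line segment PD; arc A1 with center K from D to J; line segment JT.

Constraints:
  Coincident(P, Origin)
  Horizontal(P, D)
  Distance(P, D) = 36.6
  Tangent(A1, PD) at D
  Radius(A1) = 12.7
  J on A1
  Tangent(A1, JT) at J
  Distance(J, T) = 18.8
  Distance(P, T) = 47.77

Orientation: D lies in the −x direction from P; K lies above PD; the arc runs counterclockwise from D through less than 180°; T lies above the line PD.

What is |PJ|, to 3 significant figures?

30.7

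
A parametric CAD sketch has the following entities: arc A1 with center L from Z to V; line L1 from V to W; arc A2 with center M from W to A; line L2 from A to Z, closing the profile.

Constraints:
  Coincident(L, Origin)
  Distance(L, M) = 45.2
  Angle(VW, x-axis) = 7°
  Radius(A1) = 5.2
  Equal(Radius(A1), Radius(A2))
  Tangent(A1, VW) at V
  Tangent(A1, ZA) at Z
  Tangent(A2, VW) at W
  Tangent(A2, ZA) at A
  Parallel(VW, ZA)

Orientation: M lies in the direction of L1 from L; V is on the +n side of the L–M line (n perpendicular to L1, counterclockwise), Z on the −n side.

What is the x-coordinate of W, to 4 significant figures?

44.23

The slot axis is L1's direction at 7.0°, so u = (cos 7.0°, sin 7.0°) = (0.9925, 0.1219) and n = (−sin 7.0°, cos 7.0°) = (-0.1219, 0.9925). L is at the origin and M lies 45.2 along u from L, so M = 45.2·u = (44.86, 5.508). Tangency of A1 to both parallel lines with radius 5.2 puts V and Z at L ± 5.2·n: V = (-0.6337, 5.161), Z = (0.6337, -5.161). Equal radii place W and A the same way about M: W = M + 5.2·n = (44.23, 10.67), A = M − 5.2·n = (45.50, 0.3473). So W.x = 44.23.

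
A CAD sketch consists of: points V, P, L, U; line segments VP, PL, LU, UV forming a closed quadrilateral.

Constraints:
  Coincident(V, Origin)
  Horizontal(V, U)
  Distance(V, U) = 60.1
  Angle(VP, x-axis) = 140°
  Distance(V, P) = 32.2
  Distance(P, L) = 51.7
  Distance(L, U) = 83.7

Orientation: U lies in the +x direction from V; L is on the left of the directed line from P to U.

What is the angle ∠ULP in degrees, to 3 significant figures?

76.2°

Checks: |PL| = 51.70 ✓; |LU| = 83.70 ✓.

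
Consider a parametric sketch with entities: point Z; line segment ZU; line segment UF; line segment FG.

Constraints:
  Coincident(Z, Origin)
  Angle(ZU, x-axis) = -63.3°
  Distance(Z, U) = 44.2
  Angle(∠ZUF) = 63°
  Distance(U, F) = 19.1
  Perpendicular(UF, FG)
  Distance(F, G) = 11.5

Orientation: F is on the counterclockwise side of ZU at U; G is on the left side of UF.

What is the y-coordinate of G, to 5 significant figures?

-17.286

Z is at the origin; ZU runs at -63.3° with length 44.2, so U = 44.2·(cos -63.3°, sin -63.3°) = (19.860, -39.487). ∠ZUF = 63.0°, so UF runs at -63.3° + (180° − 63.0°) = 53.700° from the x-axis; with |UF| = 19.1, F = U + 19.1·(cos 53.700°, sin 53.700°) = (31.167, -24.094). UF is perpendicular to FG; with |FG| = 11.5 on the left of UF, G = F + 11.5·(-0.80593, 0.59201) = (21.899, -17.286). So G.y = -17.286.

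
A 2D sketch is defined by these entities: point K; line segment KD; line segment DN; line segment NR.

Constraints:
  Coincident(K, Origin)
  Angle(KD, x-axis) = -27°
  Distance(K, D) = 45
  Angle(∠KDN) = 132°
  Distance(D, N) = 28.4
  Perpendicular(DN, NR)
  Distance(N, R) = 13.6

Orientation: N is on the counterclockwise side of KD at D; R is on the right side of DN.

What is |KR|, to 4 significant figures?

75.08

K is at the origin; KD runs at -27.0° with length 45.0, so D = 45.0·(cos -27.0°, sin -27.0°) = (40.10, -20.43). ∠KDN = 132.0°, so DN runs at -27.0° + (180° − 132.0°) = 21.00° from the x-axis; with |DN| = 28.4, N = D + 28.4·(cos 21.00°, sin 21.00°) = (66.61, -10.25). DN is perpendicular to NR; with |NR| = 13.6 on the right of DN, R = N + 13.6·(0.3584, -0.9336) = (71.48, -22.95). Then |KR| = |R − K| = 75.08.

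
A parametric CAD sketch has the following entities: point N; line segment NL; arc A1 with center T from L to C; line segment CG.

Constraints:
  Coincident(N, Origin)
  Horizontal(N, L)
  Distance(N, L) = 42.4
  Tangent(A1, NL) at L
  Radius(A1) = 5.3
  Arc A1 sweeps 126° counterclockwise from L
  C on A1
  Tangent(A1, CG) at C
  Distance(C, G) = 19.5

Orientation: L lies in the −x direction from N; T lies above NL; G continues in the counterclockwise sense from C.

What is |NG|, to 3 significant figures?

55.2

N is at the origin; NL is horizontal with |NL| = 42.4 and L on the −x side, so L = (-42.4, 0.00). Since A1 is tangent to NL there, TL ⟂ NL, so T = L + (0, 5.3) = (-42.4, 5.30). On A1, L sits at bearing -90° from T; a 126° counterclockwise sweep puts C at bearing 36°, so C = T + 5.3·(cos 36°, sin 36°) = (-38.1, 8.42). Tangency of A1 to CG means the radius TC is perpendicular to CG, so CG runs along (−sin 36°, cos 36°); with |CG| = 19.5, G = (-49.6, 24.2). Then |NG| = |G − N| = 55.2.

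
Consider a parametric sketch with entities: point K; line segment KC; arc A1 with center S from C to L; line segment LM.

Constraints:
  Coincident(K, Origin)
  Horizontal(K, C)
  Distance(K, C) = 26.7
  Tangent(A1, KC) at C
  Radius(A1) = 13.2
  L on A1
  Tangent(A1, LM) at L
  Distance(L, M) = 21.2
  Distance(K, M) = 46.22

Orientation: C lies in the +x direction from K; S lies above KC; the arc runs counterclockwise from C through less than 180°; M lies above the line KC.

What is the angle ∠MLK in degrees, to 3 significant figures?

85.1°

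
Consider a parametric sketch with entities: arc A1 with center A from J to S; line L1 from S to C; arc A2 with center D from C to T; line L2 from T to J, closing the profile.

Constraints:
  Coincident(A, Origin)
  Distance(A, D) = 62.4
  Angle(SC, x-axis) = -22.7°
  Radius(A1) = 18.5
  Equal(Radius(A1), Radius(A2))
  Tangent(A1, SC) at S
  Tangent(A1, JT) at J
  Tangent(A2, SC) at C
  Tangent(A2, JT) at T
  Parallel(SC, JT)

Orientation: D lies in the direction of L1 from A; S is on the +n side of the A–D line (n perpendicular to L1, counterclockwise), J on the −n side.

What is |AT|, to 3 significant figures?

65.1

The slot axis is L1's direction at -22.7°, so u = (cos -22.7°, sin -22.7°) = (0.923, -0.386) and n = (−sin -22.7°, cos -22.7°) = (0.386, 0.923). A is at the origin and D lies 62.4 along u from A, so D = 62.4·u = (57.6, -24.1). Tangency of A1 to both parallel lines with radius 18.5 puts S and J at A ± 18.5·n: S = (7.14, 17.1), J = (-7.14, -17.1). Equal radii place C and T the same way about D: C = D + 18.5·n = (64.7, -7.01), T = D − 18.5·n = (50.4, -41.1). Then |AT| = |T − A| = 65.1.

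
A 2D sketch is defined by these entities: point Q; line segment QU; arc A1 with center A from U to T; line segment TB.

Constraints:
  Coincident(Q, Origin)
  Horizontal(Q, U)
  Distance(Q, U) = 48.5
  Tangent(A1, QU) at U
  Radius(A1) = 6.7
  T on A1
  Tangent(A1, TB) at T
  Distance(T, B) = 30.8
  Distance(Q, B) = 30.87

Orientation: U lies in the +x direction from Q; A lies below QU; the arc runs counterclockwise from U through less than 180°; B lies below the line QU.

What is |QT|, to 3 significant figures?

44.0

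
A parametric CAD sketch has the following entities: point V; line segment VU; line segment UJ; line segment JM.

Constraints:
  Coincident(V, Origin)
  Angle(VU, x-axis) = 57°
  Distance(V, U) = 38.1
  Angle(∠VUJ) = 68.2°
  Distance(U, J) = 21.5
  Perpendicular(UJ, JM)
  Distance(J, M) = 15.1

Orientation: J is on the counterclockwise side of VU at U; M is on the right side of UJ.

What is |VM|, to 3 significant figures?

51.0

V is at the origin; VU runs at 57.0° with length 38.1, so U = 38.1·(cos 57.0°, sin 57.0°) = (20.8, 32.0). ∠VUJ = 68.2°, so UJ runs at 57.0° + (180° − 68.2°) = 169° from the x-axis; with |UJ| = 21.5, J = U + 21.5·(cos 169°, sin 169°) = (-0.340, 36.1). UJ is perpendicular to JM; with |JM| = 15.1 on the right of UJ, M = J + 15.1·(0.194, 0.981) = (2.59, 50.9). Then |VM| = |M − V| = 51.0.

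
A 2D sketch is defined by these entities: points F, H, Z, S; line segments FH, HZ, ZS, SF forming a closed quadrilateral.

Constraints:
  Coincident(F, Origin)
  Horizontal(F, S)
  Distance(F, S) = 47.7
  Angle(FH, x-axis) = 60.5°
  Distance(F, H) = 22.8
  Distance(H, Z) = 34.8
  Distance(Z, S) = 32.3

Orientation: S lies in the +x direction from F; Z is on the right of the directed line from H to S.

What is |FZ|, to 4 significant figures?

23.42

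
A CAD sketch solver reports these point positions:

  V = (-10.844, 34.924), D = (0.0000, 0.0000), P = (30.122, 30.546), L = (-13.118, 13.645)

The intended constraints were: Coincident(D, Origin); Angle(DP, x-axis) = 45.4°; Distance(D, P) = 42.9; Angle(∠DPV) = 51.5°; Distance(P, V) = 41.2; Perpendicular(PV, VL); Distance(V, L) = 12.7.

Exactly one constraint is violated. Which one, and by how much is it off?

Distance(V, L) = 12.7 — off by 8.70.

D = (0.00, 0.00) ✓; DP at 45.40° ✓; |DP| = 42.90 ✓; ∠DPV = 51.50° ✓; |PV| = 41.20 ✓; ∠(PV, VL) = 90.00° ✓; |VL| = 21.40 ✗.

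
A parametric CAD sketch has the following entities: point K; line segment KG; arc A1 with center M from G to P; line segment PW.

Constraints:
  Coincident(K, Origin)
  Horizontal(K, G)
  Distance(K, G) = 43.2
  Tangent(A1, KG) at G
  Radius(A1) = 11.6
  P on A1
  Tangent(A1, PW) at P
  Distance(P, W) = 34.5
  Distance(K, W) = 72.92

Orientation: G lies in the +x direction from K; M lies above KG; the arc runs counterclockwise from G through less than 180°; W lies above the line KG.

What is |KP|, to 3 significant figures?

55.8

K is at the origin; K and G share the same y with |KG| = 43.2 and G on the +x side, so G = (43.2, 0.00). A1 meets KG tangentially, so MG is at right angles to KG, so M = G + (0, 11.6) = (43.2, 11.6). Since MP ⟂ PW (tangency), |MW| = √(11.6² + 34.5²) = 36.4 regardless of where P sits on A1. So W lies on both circle(K, 72.92) and circle(M, 36.4); the above-KG intersection is W = (57.2, 45.2). P is the foot of the tangent from W: P = (54.8, 10.8).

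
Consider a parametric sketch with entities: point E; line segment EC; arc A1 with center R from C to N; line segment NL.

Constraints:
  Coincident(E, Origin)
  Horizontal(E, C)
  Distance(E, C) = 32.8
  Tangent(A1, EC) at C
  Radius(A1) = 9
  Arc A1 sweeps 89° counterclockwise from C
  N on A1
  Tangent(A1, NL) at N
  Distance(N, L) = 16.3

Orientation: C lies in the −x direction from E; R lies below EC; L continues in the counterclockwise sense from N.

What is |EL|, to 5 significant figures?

49.021

E is at the origin; EC is horizontal with |EC| = 32.8 and C on the −x side, so C = (-32.800, 0.0000). Since A1 is tangent to EC there, RC ⟂ EC, so R = C + (0, -9) = (-32.800, -9.0000). On A1, C sits at bearing 90° from R; an 89° counterclockwise sweep puts N at bearing 179°, so N = R + 9.0·(cos 179°, sin 179°) = (-41.799, -8.8429). A1 meets NL tangentially, so RN is at right angles to NL, so NL runs along (−sin 179°, cos 179°); with |NL| = 16.3, L = (-42.083, -25.140). Then |EL| = |L − E| = 49.021.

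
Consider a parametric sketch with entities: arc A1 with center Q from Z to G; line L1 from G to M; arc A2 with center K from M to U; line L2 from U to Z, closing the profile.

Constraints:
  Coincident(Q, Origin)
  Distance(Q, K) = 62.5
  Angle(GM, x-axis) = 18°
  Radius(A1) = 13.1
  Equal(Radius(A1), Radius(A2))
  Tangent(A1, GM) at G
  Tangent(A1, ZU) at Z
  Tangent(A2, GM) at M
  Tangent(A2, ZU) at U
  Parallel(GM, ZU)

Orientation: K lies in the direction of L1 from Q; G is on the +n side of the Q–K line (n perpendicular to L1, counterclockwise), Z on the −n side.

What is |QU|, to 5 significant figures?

63.858

The slot axis is L1's direction at 18.0°, so u = (cos 18.0°, sin 18.0°) = (0.95106, 0.30902) and n = (−sin 18.0°, cos 18.0°) = (-0.30902, 0.95106). Q is at the origin and K lies 62.5 along u from Q, so K = 62.5·u = (59.441, 19.314). Tangency of A1 to both parallel lines with radius 13.1 puts G and Z at Q ± 13.1·n: G = (-4.0481, 12.459), Z = (4.0481, -12.459). Equal radii place M and U the same way about K: M = K + 13.1·n = (55.393, 31.772), U = K − 13.1·n = (63.489, 6.8547). Then |QU| = |U − Q| = 63.858.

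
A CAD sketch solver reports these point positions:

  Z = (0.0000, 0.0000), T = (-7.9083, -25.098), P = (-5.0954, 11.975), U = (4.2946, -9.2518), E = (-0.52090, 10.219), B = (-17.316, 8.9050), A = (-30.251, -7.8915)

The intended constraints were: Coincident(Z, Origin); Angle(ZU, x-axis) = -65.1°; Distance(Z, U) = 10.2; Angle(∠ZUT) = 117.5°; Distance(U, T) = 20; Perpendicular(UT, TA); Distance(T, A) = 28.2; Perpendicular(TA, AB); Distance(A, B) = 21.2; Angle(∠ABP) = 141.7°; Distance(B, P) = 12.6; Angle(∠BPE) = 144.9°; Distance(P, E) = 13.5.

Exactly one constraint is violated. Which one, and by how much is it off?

Distance(P, E) = 13.5 — off by 8.60.

Z = (0.00, 0.00) ✓; ZU at -65.10° ✓; |ZU| = 10.20 ✓; ∠ZUT = 117.5° ✓; |UT| = 20.00 ✓; ∠(UT, TA) = 90.00° ✓; |TA| = 28.20 ✓; ∠(TA, AB) = 90.00° ✓; |AB| = 21.20 ✓; ∠ABP = 141.7° ✓; |BP| = 12.60 ✓; ∠BPE = 144.9° ✓; |PE| = 4.900 ✗.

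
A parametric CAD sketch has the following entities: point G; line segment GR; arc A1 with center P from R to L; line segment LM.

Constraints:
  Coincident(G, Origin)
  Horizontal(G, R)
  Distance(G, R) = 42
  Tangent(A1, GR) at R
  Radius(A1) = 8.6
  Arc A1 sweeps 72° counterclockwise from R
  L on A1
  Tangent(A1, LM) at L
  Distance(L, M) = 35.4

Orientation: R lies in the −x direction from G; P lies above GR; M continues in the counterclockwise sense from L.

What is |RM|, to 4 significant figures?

43.98

G is at the origin; GR is horizontal with |GR| = 42.0 and R on the −x side, so R = (-42.00, 0.000). A1 meets GR tangentially, so PR is at right angles to GR, so P = R + (0, 8.6) = (-42.00, 8.600). On A1, R sits at bearing -90° from P; a 72° counterclockwise sweep puts L at bearing -18°, so L = P + 8.6·(cos -18°, sin -18°) = (-33.82, 5.942). Since A1 is tangent to LM there, PL ⟂ LM, so LM runs along (−sin -18°, cos -18°); with |LM| = 35.4, M = (-22.88, 39.61). Then |RM| = |M − R| = 43.98.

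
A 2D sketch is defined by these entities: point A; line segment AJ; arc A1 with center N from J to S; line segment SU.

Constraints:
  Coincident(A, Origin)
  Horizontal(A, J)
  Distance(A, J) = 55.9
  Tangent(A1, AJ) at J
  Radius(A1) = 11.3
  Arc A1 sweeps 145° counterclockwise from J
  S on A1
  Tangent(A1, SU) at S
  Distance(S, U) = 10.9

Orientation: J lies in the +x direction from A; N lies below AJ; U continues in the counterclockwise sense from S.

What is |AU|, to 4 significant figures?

64.21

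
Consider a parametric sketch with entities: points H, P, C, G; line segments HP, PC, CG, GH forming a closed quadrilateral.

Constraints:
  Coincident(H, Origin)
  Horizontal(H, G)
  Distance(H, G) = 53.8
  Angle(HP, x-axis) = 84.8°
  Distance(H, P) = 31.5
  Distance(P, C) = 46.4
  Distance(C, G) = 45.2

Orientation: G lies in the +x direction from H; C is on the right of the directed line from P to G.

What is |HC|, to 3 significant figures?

18.0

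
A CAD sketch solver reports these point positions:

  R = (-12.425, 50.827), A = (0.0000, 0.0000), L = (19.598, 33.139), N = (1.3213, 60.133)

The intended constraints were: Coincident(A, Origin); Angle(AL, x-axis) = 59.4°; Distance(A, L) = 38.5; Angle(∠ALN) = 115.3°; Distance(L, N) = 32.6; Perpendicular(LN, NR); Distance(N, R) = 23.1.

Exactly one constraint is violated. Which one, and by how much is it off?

Distance(N, R) = 23.1 — off by 6.50.

A = (0.00, 0.00) ✓; AL at 59.40° ✓; |AL| = 38.50 ✓; ∠ALN = 115.3° ✓; |LN| = 32.60 ✓; ∠(LN, NR) = 90.00° ✓; |NR| = 16.60 ✗.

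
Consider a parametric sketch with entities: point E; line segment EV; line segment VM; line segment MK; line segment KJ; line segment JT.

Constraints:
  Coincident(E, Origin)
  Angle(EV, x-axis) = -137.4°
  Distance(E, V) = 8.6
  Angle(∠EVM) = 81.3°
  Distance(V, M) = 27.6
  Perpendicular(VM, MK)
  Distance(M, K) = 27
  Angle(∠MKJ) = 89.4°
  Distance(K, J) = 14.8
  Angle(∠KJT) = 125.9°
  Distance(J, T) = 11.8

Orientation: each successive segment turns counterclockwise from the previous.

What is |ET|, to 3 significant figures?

9.89

E is at the origin; EV runs at -137.4° with length 8.6, so V = (-6.33, -5.82). ∠EVM = 81.3° gives VM at -38.7° from the x-axis; with |VM| = 27.6, M = (15.2, -23.1). The perpendicularity gives MK at right angles to VM, so MK runs at 51.3°; with |MK| = 27.0, K = (32.1, -2.01). ∠MKJ = 89.4° gives KJ at 142° from the x-axis; with |KJ| = 14.8, J = (20.4, 7.13). ∠KJT = 125.9° gives JT at -164° from the x-axis; with |JT| = 11.8, T = (9.10, 3.87). Then |ET| = |T − E| = 9.89.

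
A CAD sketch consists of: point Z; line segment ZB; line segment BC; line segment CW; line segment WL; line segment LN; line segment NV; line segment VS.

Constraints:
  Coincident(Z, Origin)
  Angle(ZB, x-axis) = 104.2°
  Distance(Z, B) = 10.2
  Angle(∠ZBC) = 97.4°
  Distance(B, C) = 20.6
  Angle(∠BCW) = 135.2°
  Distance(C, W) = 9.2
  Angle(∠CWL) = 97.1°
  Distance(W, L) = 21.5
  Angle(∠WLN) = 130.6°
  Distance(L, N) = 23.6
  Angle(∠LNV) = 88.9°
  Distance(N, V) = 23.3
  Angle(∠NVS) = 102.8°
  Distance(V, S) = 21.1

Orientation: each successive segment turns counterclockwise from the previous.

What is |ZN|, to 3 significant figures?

16.8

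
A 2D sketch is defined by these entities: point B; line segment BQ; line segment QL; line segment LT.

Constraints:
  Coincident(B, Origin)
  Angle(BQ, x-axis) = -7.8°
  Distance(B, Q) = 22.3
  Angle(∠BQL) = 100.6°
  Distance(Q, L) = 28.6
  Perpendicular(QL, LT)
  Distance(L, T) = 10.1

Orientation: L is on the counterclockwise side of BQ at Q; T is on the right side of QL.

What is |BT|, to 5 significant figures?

45.768

B is at the origin; BQ runs at -7.8° with length 22.3, so Q = 22.3·(cos -7.8°, sin -7.8°) = (22.094, -3.0265). ∠BQL = 100.6°, so QL runs at -7.8° + (180° − 100.6°) = 71.600° from the x-axis; with |QL| = 28.6, L = Q + 28.6·(cos 71.600°, sin 71.600°) = (31.121, 24.111). The perpendicularity gives LT at right angles to QL; with |LT| = 10.1 on the right of QL, T = L + 10.1·(0.94888, -0.31565) = (40.705, 20.923). Then |BT| = |T − B| = 45.768.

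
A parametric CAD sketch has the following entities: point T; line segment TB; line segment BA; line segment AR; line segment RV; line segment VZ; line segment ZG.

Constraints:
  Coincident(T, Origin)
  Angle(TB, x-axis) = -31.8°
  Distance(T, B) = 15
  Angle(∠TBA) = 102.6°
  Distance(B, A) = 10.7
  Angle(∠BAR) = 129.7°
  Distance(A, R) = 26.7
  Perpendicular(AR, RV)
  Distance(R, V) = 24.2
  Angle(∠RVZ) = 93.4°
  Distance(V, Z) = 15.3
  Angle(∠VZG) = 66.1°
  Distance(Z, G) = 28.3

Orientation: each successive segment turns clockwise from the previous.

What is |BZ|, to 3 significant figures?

24.9

T is at the origin; TB runs at -31.8° with length 15.0, so B = (12.7, -7.90). ∠TBA = 102.6° gives BA at -109° from the x-axis; with |BA| = 10.7, A = (9.23, -18.0). ∠BAR = 129.7° gives AR at -160° from the x-axis; with |AR| = 26.7, R = (-15.8, -27.4). AR ⟂ RV, so RV runs at 110°; with |RV| = 24.2, V = (-24.3, -4.69). ∠RVZ = 93.4° gives VZ at 23.9° from the x-axis; with |VZ| = 15.3, Z = (-10.3, 1.51). Then |BZ| = |Z − B| = 24.9.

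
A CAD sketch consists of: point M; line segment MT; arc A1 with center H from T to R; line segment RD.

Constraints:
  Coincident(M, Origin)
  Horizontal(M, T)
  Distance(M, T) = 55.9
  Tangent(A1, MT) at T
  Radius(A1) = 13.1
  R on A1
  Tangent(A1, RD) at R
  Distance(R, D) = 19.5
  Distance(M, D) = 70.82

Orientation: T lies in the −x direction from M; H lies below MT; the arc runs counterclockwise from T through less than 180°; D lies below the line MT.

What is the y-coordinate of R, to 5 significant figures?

-17.889

M is at the origin; M and T share the same y with |MT| = 55.9 and T on the −x side, so T = (-55.900, 0.0000). The tangent condition forces HT to be normal to MT, so H = T + (0, -13.1) = (-55.900, -13.100). Since HR ⟂ RD (tangency), |HD| = √(13.1² + 19.5²) = 23.492 regardless of where R sits on A1. So D lies on both circle(M, 70.82) and circle(H, 23.492); the below-MT intersection is D = (-60.964, -36.039). R is the foot of the tangent from D: R = (-68.093, -17.889).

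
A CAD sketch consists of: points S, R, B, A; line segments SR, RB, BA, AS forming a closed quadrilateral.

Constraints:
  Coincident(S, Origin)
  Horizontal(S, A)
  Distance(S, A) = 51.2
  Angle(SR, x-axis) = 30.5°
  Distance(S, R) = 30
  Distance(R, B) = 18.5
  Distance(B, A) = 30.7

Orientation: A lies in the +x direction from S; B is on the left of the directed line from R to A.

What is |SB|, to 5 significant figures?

48.159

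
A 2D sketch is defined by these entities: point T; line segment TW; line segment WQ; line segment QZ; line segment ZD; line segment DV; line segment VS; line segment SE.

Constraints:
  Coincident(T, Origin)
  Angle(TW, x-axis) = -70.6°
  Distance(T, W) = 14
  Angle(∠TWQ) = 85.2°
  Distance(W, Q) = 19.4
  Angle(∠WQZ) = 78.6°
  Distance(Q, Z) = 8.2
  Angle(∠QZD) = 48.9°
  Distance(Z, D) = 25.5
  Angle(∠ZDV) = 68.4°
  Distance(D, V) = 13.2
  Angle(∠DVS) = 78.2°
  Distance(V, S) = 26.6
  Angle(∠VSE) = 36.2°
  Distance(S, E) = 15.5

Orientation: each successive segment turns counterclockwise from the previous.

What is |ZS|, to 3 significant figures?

2.84

∠ZDV = 68.4° gives DV at 8.30° from the x-axis; with |DV| = 13.2, V = (24.8, -21.5). ∠DVS = 78.2° gives VS at 110° from the x-axis; with |VS| = 26.6, S = (15.6, 3.48). Then |ZS| = |S − Z| = 2.84.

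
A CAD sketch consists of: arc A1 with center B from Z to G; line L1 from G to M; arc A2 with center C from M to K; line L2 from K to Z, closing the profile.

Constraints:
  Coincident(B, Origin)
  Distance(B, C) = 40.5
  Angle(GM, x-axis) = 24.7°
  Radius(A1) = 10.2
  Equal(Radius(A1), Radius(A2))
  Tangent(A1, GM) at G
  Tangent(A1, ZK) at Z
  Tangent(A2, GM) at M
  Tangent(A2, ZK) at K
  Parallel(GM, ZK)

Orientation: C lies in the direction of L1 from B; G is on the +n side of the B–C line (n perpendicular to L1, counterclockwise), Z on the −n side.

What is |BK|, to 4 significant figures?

41.76

The slot axis is L1's direction at 24.7°, so u = (cos 24.7°, sin 24.7°) = (0.9085, 0.4179) and n = (−sin 24.7°, cos 24.7°) = (-0.4179, 0.9085). B is at the origin and C lies 40.5 along u from B, so C = 40.5·u = (36.79, 16.92). Tangency of A1 to both parallel lines with radius 10.2 puts G and Z at B ± 10.2·n: G = (-4.262, 9.267), Z = (4.262, -9.267). Equal radii place M and K the same way about C: M = C + 10.2·n = (32.53, 26.19), K = C − 10.2·n = (41.06, 7.657). Then |BK| = |K − B| = 41.76.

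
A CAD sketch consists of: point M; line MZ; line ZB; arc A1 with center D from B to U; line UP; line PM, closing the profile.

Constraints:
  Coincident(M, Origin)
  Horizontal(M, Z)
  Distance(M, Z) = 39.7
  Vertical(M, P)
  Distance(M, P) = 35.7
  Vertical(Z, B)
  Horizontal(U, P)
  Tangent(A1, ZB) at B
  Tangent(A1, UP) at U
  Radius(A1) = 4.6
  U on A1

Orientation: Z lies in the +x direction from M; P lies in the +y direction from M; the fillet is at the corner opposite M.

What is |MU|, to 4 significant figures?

50.06

M is at the origin; MZ is horizontal with |MZ| = 39.7 and Z on the +x side, so Z = (39.70, 0.000). M and P share the same x with |MP| = 35.7 and P on the +y side, so P = (0.000, 35.70). The virtual corner opposite M is at (39.70, 35.70). A1 meets ZB tangentially, so DB is at right angles to ZB and A1 meets UP tangentially, so DU is at right angles to UP, with radius 4.6, so the center D sits 4.6 in from both sides at D = (35.10, 31.10). That places the tangent points at B = (39.70, 31.10) on ZB and U = (35.10, 35.70) on UP. Then |MU| = |U − M| = 50.06.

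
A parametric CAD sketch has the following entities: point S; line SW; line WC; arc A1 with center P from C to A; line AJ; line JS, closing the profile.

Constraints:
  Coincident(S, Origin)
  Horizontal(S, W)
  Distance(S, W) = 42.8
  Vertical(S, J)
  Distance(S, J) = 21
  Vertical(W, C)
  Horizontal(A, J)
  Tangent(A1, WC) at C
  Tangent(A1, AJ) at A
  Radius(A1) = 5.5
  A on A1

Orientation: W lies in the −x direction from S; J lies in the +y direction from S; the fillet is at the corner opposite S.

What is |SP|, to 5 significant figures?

40.392

SJ is vertical with |SJ| = 21.0 and J on the +y side, so J = (0.0000, 21.000). The virtual corner opposite S is at (-42.800, 21.000). Tangency of A1 to WC means the radius PC is perpendicular to WC and tangency of A1 to AJ means the radius PA is perpendicular to AJ, with radius 5.5, so the center P sits 5.5 in from both sides at P = (-37.300, 15.500). Then |SP| = |P − S| = 40.392.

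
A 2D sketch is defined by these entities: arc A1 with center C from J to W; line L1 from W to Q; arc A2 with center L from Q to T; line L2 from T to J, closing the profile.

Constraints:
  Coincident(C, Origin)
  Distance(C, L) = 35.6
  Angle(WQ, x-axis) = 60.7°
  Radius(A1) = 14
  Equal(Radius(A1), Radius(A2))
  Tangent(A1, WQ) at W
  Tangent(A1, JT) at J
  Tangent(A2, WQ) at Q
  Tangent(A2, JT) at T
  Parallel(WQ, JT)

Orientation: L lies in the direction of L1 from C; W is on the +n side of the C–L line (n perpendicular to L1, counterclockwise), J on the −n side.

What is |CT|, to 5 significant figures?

38.254

Tangency of A1 to both parallel lines with radius 14.0 puts W and J at C ± 14.0·n: W = (-12.209, 6.8514), J = (12.209, -6.8514). Equal radii place Q and T the same way about L: Q = L + 14.0·n = (5.2130, 37.897), T = L − 14.0·n = (29.631, 24.194). Then |CT| = |T − C| = 38.254.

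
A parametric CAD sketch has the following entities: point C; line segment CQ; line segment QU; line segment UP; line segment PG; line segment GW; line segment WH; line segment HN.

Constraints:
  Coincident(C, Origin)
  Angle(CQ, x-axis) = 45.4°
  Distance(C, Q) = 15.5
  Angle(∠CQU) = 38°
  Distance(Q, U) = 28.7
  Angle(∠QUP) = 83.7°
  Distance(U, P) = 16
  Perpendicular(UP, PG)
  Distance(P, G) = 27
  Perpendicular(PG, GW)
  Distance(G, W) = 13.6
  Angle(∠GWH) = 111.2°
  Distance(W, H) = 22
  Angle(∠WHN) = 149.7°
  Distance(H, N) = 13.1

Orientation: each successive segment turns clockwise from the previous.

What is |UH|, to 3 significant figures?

8.54

C is at the origin; CQ runs at 45.4° with length 15.5, so Q = (10.9, 11.0). ∠CQU = 38.0° gives QU at -96.6° from the x-axis; with |QU| = 28.7, U = (7.58, -17.5). ∠QUP = 83.7° gives UP at 167° from the x-axis; with |UP| = 16.0, P = (-8.01, -13.9). UP is perpendicular to PG, so PG runs at 77.1°; with |PG| = 27.0, G = (-1.98, 12.4). PG is perpendicular to GW, so GW runs at -12.9°; with |GW| = 13.6, W = (11.3, 9.38). ∠GWH = 111.2° gives WH at -81.7° from the x-axis; with |WH| = 22.0, H = (14.4, -12.4). Then |UH| = |H − U| = 8.54.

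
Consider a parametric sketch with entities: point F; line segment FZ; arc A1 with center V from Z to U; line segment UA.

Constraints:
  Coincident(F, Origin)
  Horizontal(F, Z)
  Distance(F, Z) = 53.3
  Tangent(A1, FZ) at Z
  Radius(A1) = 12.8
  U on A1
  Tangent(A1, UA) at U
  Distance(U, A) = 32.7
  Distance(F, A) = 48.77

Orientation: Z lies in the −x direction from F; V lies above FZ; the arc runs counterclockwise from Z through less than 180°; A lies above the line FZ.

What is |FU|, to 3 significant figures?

42.2

F is at the origin; FZ is horizontal with |FZ| = 53.3 and Z on the −x side, so Z = (-53.3, 0.00). The tangent condition forces VZ to be normal to FZ, so V = Z + (0, 12.8) = (-53.3, 12.8). Since VU ⟂ UA (tangency), |VA| = √(12.8² + 32.7²) = 35.1 regardless of where U sits on A1. So A lies on both circle(F, 48.77) and circle(V, 35.1); the above-FZ intersection is A = (-29.6, 38.7). U is the foot of the tangent from A: U = (-41.4, 8.21).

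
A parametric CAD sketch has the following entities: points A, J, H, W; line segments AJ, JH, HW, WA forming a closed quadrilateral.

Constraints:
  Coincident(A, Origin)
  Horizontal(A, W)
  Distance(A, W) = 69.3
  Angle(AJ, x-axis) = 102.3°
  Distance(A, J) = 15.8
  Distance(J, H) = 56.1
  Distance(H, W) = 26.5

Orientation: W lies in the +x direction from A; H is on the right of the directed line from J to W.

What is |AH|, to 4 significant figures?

47.15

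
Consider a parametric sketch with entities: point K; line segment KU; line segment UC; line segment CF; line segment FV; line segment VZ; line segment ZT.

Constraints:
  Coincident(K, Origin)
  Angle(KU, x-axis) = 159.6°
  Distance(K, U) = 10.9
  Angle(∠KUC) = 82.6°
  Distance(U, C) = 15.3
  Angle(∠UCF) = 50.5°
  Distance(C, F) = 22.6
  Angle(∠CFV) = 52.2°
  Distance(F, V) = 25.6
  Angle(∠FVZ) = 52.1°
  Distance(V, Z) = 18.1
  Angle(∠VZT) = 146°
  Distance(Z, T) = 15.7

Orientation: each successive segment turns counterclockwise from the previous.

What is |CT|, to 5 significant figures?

14.353

∠FVZ = 52.1° gives VZ at -77.800° from the x-axis; with |VZ| = 18.1, Z = (-12.675, -7.6139). ∠VZT = 146.0° gives ZT at -43.800° from the x-axis; with |ZT| = 15.7, T = (-1.3436, -18.481). Then |CT| = |T − C| = 14.353.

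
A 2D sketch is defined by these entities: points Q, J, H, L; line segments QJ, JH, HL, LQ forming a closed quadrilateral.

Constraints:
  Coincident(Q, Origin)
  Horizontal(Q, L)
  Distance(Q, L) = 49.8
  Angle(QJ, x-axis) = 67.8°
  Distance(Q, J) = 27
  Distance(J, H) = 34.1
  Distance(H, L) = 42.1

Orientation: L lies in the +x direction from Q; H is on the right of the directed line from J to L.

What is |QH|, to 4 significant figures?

12.56

Q is at the origin; Q and L share the same y with |QL| = 49.8 and L in +x, so L = (49.8, 0). QJ runs at 67.8° with |QJ| = 27.0, so J = (10.20, 25.00). H is determined by |JH| = 34.1 and |HL| = 42.1 together: it lies at the intersection of circle(J, 34.1) and circle(L, 42.1). With |JL| = 46.83, the foot of the radical line on JL is 16.91 from J and the perpendicular offset is √(34.1² − 16.91²) = 29.61. Taking the right-of-JL solution: H = (8.688, -9.068).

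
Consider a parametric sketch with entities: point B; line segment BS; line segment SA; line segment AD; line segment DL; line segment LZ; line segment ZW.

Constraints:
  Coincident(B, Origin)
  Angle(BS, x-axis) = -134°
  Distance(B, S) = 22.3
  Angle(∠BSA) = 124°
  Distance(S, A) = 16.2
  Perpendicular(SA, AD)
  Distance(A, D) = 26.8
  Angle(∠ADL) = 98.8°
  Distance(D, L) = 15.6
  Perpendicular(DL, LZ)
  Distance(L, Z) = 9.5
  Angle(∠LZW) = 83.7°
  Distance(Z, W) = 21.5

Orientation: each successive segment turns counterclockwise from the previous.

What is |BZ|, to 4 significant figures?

11.87

B is at the origin; BS runs at -134.0° with length 22.3, so S = (-15.49, -16.04). ∠BSA = 124.0° gives SA at -78.00° from the x-axis; with |SA| = 16.2, A = (-12.12, -31.89). SA ⟂ AD, so AD runs at 12.00°; with |AD| = 26.8, D = (14.09, -26.32). ∠ADL = 98.8° gives DL at 93.20° from the x-axis; with |DL| = 15.6, L = (13.22, -10.74). DL is perpendicular to LZ, so LZ runs at -176.8°; with |LZ| = 9.5, Z = (3.736, -11.27). Then |BZ| = |Z − B| = 11.87.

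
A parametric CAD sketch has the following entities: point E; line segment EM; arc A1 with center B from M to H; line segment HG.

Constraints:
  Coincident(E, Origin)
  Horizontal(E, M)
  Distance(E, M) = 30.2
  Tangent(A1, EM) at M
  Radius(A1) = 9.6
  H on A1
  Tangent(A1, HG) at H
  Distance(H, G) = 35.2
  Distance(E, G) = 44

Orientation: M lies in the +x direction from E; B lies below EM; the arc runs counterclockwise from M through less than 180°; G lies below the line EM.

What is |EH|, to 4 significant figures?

22.15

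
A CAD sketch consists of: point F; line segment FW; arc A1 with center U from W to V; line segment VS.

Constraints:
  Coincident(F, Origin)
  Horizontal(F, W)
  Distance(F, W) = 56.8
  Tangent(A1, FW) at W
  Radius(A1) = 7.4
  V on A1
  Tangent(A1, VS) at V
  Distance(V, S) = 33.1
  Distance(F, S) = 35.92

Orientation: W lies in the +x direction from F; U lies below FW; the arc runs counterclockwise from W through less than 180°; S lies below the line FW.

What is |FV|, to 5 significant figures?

51.954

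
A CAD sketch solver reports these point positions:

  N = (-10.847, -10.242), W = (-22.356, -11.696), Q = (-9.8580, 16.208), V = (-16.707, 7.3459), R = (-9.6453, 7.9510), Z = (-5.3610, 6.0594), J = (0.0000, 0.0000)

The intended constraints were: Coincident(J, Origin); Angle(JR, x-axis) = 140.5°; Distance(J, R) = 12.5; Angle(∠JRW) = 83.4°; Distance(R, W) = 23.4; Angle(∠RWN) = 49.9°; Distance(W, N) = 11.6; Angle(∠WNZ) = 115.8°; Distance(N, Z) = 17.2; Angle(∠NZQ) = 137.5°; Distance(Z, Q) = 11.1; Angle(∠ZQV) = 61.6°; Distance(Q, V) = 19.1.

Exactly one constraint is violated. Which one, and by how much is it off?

Distance(Q, V) = 19.1 — off by 7.90.

J = (0.00, 0.00) ✓; JR at 140.5° ✓; |JR| = 12.50 ✓; ∠JRW = 83.40° ✓; |RW| = 23.40 ✓; ∠RWN = 49.90° ✓; |WN| = 11.60 ✓; ∠WNZ = 115.8° ✓; |NZ| = 17.20 ✓; ∠NZQ = 137.5° ✓; |ZQ| = 11.10 ✓; ∠ZQV = 61.60° ✓; |QV| = 11.20 ✗.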